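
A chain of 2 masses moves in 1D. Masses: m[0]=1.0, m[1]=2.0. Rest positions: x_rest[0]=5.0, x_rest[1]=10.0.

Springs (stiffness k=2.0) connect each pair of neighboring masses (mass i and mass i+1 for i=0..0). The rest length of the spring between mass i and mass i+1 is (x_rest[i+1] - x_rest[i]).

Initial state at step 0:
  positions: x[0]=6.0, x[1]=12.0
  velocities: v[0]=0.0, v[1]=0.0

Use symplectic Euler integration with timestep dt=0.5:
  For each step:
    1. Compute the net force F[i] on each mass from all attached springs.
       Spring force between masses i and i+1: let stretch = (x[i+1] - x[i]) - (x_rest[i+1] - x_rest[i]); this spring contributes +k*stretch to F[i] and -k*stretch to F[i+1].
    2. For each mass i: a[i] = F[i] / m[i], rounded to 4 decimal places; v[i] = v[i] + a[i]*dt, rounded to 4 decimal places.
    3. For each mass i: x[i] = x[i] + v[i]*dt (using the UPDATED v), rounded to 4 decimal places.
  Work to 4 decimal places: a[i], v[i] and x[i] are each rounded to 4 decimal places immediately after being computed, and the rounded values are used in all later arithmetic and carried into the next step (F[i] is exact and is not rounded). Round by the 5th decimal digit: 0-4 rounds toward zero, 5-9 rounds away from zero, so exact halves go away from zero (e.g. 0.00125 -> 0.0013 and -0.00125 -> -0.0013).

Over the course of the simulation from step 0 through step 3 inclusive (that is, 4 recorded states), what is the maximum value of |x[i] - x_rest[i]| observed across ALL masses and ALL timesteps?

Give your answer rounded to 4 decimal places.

Answer: 2.4063

Derivation:
Step 0: x=[6.0000 12.0000] v=[0.0000 0.0000]
Step 1: x=[6.5000 11.7500] v=[1.0000 -0.5000]
Step 2: x=[7.1250 11.4375] v=[1.2500 -0.6250]
Step 3: x=[7.4063 11.2969] v=[0.5625 -0.2813]
Max displacement = 2.4063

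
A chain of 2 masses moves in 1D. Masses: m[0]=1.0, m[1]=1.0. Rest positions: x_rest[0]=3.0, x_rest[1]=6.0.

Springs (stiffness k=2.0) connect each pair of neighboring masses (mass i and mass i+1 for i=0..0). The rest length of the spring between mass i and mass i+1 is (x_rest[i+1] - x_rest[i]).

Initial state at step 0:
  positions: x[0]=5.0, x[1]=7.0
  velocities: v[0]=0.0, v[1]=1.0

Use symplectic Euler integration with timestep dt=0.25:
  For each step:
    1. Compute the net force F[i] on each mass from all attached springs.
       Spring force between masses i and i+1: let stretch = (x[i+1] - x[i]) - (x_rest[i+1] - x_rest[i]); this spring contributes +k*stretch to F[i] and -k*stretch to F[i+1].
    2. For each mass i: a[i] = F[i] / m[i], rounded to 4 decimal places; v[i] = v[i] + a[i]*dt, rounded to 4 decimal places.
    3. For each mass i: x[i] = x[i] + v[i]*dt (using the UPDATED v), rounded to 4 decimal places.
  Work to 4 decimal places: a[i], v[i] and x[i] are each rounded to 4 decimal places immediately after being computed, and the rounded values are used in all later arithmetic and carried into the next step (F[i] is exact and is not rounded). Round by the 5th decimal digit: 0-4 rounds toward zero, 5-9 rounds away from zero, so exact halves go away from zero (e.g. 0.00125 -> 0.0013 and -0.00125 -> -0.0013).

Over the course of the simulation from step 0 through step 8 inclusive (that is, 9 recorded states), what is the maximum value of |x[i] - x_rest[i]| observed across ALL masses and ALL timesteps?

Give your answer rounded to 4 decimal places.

Step 0: x=[5.0000 7.0000] v=[0.0000 1.0000]
Step 1: x=[4.8750 7.3750] v=[-0.5000 1.5000]
Step 2: x=[4.6875 7.8125] v=[-0.7500 1.7500]
Step 3: x=[4.5156 8.2344] v=[-0.6875 1.6875]
Step 4: x=[4.4336 8.5664] v=[-0.3281 1.3281]
Step 5: x=[4.4932 8.7568] v=[0.2383 0.7617]
Step 6: x=[4.7107 8.7893] v=[0.8701 0.1299]
Step 7: x=[5.0631 8.6870] v=[1.4094 -0.4094]
Step 8: x=[5.4935 8.5067] v=[1.7214 -0.7214]
Max displacement = 2.7893

Answer: 2.7893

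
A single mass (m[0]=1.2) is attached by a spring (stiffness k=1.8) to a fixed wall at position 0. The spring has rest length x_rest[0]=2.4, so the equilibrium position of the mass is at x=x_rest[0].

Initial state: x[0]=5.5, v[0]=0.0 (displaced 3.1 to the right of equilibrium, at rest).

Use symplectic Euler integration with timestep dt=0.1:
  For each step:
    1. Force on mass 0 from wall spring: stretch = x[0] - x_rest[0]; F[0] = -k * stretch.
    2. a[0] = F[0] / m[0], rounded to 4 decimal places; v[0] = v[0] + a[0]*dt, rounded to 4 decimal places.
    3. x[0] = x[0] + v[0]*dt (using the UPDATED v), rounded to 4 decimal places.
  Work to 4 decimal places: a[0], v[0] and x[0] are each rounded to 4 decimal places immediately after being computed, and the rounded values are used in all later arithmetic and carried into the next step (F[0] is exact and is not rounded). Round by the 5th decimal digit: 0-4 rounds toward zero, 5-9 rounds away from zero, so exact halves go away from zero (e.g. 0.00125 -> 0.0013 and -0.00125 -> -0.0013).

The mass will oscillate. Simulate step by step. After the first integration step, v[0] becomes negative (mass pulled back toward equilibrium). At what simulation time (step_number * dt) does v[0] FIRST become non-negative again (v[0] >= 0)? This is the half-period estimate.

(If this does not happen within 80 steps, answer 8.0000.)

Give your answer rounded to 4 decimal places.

Step 0: x=[5.5000] v=[0.0000]
Step 1: x=[5.4535] v=[-0.4650]
Step 2: x=[5.3612] v=[-0.9230]
Step 3: x=[5.2245] v=[-1.3672]
Step 4: x=[5.0454] v=[-1.7909]
Step 5: x=[4.8266] v=[-2.1877]
Step 6: x=[4.5714] v=[-2.5517]
Step 7: x=[4.2837] v=[-2.8774]
Step 8: x=[3.9677] v=[-3.1600]
Step 9: x=[3.6282] v=[-3.3952]
Step 10: x=[3.2703] v=[-3.5794]
Step 11: x=[2.8993] v=[-3.7100]
Step 12: x=[2.5208] v=[-3.7849]
Step 13: x=[2.1405] v=[-3.8030]
Step 14: x=[1.7641] v=[-3.7641]
Step 15: x=[1.3972] v=[-3.6687]
Step 16: x=[1.0454] v=[-3.5183]
Step 17: x=[0.7139] v=[-3.3151]
Step 18: x=[0.4077] v=[-3.0622]
Step 19: x=[0.1314] v=[-2.7634]
Step 20: x=[-0.1109] v=[-2.4231]
Step 21: x=[-0.3156] v=[-2.0465]
Step 22: x=[-0.4795] v=[-1.6392]
Step 23: x=[-0.6002] v=[-1.2073]
Step 24: x=[-0.6759] v=[-0.7573]
Step 25: x=[-0.7055] v=[-0.2959]
Step 26: x=[-0.6885] v=[0.1699]
First v>=0 after going negative at step 26, time=2.6000

Answer: 2.6000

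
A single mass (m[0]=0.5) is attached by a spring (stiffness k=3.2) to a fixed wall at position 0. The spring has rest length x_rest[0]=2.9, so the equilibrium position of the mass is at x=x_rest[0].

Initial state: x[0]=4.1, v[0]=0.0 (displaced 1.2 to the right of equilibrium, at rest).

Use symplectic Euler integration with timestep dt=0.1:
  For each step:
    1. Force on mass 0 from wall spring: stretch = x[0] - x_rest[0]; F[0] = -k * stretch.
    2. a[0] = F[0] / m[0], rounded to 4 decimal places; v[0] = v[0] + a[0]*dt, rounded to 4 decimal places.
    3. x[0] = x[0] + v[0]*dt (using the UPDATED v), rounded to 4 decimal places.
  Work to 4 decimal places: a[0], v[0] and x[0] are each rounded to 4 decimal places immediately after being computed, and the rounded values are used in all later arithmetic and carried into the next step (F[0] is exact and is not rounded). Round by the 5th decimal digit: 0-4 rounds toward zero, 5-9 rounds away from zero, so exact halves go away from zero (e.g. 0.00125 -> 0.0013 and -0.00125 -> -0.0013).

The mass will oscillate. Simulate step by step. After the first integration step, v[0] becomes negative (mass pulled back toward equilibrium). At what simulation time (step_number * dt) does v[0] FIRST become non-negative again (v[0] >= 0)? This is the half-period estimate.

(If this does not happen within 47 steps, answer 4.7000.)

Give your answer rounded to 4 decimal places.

Step 0: x=[4.1000] v=[0.0000]
Step 1: x=[4.0232] v=[-0.7680]
Step 2: x=[3.8745] v=[-1.4869]
Step 3: x=[3.6634] v=[-2.1106]
Step 4: x=[3.4035] v=[-2.5992]
Step 5: x=[3.1114] v=[-2.9214]
Step 6: x=[2.8057] v=[-3.0567]
Step 7: x=[2.5061] v=[-2.9964]
Step 8: x=[2.2317] v=[-2.7443]
Step 9: x=[2.0000] v=[-2.3166]
Step 10: x=[1.8259] v=[-1.7406]
Step 11: x=[1.7206] v=[-1.0532]
Step 12: x=[1.6908] v=[-0.2984]
Step 13: x=[1.7384] v=[0.4755]
First v>=0 after going negative at step 13, time=1.3000

Answer: 1.3000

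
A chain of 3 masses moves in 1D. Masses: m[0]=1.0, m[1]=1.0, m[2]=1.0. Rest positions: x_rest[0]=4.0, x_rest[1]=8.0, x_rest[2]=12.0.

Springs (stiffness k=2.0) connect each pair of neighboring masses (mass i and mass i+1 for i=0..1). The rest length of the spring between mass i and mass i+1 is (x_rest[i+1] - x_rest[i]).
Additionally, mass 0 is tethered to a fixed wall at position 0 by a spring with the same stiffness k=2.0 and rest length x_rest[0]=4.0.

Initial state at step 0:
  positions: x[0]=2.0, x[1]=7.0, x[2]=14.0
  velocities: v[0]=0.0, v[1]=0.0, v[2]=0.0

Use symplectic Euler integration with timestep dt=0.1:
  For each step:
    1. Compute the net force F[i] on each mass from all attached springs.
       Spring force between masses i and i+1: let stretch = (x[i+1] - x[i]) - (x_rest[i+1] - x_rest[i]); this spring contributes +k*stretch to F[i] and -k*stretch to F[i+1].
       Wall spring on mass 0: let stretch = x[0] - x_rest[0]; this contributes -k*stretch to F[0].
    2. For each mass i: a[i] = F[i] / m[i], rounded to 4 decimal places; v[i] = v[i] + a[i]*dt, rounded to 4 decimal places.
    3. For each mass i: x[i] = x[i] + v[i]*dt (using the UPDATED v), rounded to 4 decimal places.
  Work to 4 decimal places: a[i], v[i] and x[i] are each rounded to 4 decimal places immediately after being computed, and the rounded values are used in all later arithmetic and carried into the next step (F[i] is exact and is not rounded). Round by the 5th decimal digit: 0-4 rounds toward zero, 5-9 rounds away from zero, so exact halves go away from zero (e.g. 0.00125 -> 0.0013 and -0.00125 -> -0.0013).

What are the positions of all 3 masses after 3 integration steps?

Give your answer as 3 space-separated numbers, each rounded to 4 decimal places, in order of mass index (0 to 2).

Answer: 2.3520 7.2321 13.6499

Derivation:
Step 0: x=[2.0000 7.0000 14.0000] v=[0.0000 0.0000 0.0000]
Step 1: x=[2.0600 7.0400 13.9400] v=[0.6000 0.4000 -0.6000]
Step 2: x=[2.1784 7.1184 13.8220] v=[1.1840 0.7840 -1.1800]
Step 3: x=[2.3520 7.2321 13.6499] v=[1.7363 1.1367 -1.7207]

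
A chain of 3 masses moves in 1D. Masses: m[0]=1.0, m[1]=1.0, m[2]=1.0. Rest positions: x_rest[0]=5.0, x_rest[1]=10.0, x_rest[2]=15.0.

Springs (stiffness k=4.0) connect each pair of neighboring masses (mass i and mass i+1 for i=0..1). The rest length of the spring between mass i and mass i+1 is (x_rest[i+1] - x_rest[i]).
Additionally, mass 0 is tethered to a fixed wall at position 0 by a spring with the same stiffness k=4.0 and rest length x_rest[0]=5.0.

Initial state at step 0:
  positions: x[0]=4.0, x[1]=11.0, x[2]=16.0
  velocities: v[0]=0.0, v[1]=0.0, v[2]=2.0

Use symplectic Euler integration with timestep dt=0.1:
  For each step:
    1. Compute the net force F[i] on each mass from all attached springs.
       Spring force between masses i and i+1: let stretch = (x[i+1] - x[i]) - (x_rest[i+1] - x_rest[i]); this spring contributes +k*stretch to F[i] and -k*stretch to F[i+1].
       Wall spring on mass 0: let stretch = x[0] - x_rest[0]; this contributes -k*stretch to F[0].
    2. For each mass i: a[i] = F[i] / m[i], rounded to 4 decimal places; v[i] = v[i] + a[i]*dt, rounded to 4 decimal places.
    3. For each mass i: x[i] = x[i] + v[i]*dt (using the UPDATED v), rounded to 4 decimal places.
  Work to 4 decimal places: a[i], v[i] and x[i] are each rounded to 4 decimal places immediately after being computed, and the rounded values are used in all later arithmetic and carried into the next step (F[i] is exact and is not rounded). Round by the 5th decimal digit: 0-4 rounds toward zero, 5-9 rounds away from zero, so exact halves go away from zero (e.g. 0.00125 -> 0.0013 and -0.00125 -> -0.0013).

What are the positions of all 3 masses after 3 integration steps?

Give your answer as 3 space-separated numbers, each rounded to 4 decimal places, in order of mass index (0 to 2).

Step 0: x=[4.0000 11.0000 16.0000] v=[0.0000 0.0000 2.0000]
Step 1: x=[4.1200 10.9200 16.2000] v=[1.2000 -0.8000 2.0000]
Step 2: x=[4.3472 10.7792 16.3888] v=[2.2720 -1.4080 1.8880]
Step 3: x=[4.6578 10.6055 16.5532] v=[3.1059 -1.7370 1.6442]

Answer: 4.6578 10.6055 16.5532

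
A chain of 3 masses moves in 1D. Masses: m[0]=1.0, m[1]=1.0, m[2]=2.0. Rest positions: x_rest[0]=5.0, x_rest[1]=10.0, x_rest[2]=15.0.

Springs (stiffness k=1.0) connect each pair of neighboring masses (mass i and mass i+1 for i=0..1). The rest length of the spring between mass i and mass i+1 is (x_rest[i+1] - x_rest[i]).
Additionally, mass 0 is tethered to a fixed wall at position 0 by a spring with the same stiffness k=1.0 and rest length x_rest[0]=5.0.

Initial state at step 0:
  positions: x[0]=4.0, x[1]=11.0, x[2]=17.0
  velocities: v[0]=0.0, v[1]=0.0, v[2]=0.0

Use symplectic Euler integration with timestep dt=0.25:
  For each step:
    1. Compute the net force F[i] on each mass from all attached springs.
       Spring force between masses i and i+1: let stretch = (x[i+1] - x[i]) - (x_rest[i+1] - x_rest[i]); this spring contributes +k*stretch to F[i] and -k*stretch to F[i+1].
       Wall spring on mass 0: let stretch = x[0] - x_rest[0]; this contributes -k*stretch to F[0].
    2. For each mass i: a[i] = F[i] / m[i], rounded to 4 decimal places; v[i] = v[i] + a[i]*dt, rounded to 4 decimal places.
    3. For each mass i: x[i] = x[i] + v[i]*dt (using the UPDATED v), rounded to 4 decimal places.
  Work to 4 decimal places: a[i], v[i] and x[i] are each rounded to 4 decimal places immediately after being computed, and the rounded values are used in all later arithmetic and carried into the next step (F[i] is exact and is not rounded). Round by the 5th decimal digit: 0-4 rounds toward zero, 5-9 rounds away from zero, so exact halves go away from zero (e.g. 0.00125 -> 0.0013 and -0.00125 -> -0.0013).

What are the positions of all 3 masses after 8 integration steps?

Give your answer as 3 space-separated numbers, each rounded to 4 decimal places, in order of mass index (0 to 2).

Answer: 6.7334 10.9683 15.8756

Derivation:
Step 0: x=[4.0000 11.0000 17.0000] v=[0.0000 0.0000 0.0000]
Step 1: x=[4.1875 10.9375 16.9688] v=[0.7500 -0.2500 -0.1250]
Step 2: x=[4.5352 10.8301 16.9053] v=[1.3906 -0.4297 -0.2539]
Step 3: x=[4.9928 10.7090 16.8082] v=[1.8305 -0.4846 -0.3883]
Step 4: x=[5.4957 10.6118 16.6768] v=[2.0114 -0.3889 -0.5257]
Step 5: x=[5.9748 10.5739 16.5121] v=[1.9165 -0.1517 -0.6588]
Step 6: x=[6.3680 10.6197 16.3181] v=[1.5726 0.1831 -0.7761]
Step 7: x=[6.6289 10.7559 16.1023] v=[1.0435 0.5448 -0.8634]
Step 8: x=[6.7334 10.9683 15.8756] v=[0.4180 0.8497 -0.9067]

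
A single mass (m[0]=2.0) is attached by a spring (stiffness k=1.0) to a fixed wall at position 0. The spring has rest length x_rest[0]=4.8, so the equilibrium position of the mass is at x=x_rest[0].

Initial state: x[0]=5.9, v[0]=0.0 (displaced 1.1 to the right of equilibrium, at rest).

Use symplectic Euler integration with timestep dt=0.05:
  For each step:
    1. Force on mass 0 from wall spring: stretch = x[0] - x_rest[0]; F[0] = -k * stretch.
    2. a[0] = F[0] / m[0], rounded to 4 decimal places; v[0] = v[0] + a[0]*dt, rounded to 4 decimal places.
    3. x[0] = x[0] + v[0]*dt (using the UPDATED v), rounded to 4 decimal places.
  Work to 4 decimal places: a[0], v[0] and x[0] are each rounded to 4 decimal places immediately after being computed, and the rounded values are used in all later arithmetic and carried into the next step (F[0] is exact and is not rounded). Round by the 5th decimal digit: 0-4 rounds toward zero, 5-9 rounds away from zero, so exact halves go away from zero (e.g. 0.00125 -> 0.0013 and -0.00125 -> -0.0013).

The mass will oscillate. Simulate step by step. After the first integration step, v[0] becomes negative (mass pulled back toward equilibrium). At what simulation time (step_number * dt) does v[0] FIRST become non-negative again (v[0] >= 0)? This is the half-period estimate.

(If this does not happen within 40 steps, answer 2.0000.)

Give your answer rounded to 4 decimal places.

Step 0: x=[5.9000] v=[0.0000]
Step 1: x=[5.8986] v=[-0.0275]
Step 2: x=[5.8959] v=[-0.0550]
Step 3: x=[5.8918] v=[-0.0824]
Step 4: x=[5.8863] v=[-0.1097]
Step 5: x=[5.8795] v=[-0.1369]
Step 6: x=[5.8713] v=[-0.1639]
Step 7: x=[5.8618] v=[-0.1907]
Step 8: x=[5.8509] v=[-0.2172]
Step 9: x=[5.8387] v=[-0.2435]
Step 10: x=[5.8252] v=[-0.2695]
Step 11: x=[5.8104] v=[-0.2951]
Step 12: x=[5.7944] v=[-0.3204]
Step 13: x=[5.7771] v=[-0.3453]
Step 14: x=[5.7586] v=[-0.3697]
Step 15: x=[5.7389] v=[-0.3937]
Step 16: x=[5.7180] v=[-0.4172]
Step 17: x=[5.6960] v=[-0.4402]
Step 18: x=[5.6729] v=[-0.4626]
Step 19: x=[5.6487] v=[-0.4844]
Step 20: x=[5.6234] v=[-0.5056]
Step 21: x=[5.5971] v=[-0.5262]
Step 22: x=[5.5698] v=[-0.5461]
Step 23: x=[5.5415] v=[-0.5653]
Step 24: x=[5.5123] v=[-0.5838]
Step 25: x=[5.4822] v=[-0.6016]
Step 26: x=[5.4513] v=[-0.6187]
Step 27: x=[5.4196] v=[-0.6350]
Step 28: x=[5.3871] v=[-0.6505]
Step 29: x=[5.3538] v=[-0.6652]
Step 30: x=[5.3199] v=[-0.6790]
Step 31: x=[5.2853] v=[-0.6920]
Step 32: x=[5.2501] v=[-0.7041]
Step 33: x=[5.2143] v=[-0.7154]
Step 34: x=[5.1780] v=[-0.7258]
Step 35: x=[5.1412] v=[-0.7353]
Step 36: x=[5.1040] v=[-0.7438]
Step 37: x=[5.0664] v=[-0.7514]
Step 38: x=[5.0285] v=[-0.7581]
Step 39: x=[4.9903] v=[-0.7638]
Step 40: x=[4.9519] v=[-0.7686]
v[0] did not become non-negative within 40 steps; using fallback time=2.0000

Answer: 2.0000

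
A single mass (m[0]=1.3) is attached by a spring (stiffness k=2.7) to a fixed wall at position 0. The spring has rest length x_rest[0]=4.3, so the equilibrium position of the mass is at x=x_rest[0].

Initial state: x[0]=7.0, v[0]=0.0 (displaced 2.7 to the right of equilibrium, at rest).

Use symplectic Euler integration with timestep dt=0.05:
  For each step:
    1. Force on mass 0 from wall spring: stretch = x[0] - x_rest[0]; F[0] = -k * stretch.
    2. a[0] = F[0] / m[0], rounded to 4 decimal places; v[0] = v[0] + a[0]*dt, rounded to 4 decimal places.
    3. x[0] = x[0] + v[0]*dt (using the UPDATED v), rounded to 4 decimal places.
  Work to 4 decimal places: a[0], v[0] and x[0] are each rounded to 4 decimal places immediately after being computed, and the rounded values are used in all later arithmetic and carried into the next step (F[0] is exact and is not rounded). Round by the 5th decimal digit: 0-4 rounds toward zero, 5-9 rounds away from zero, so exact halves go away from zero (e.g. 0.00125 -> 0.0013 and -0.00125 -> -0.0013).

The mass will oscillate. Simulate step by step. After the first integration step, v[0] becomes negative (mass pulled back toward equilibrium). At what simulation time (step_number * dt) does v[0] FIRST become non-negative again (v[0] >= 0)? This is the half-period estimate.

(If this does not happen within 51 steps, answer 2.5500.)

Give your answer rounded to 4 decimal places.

Answer: 2.2000

Derivation:
Step 0: x=[7.0000] v=[0.0000]
Step 1: x=[6.9860] v=[-0.2804]
Step 2: x=[6.9580] v=[-0.5593]
Step 3: x=[6.9162] v=[-0.8353]
Step 4: x=[6.8609] v=[-1.1070]
Step 5: x=[6.7923] v=[-1.3729]
Step 6: x=[6.7107] v=[-1.6317]
Step 7: x=[6.6166] v=[-1.8820]
Step 8: x=[6.5105] v=[-2.1226]
Step 9: x=[6.3929] v=[-2.3522]
Step 10: x=[6.2644] v=[-2.5695]
Step 11: x=[6.1257] v=[-2.7735]
Step 12: x=[5.9775] v=[-2.9631]
Step 13: x=[5.8206] v=[-3.1373]
Step 14: x=[5.6558] v=[-3.2952]
Step 15: x=[5.4840] v=[-3.4360]
Step 16: x=[5.3061] v=[-3.5590]
Step 17: x=[5.1229] v=[-3.6635]
Step 18: x=[4.9355] v=[-3.7490]
Step 19: x=[4.7448] v=[-3.8150]
Step 20: x=[4.5517] v=[-3.8612]
Step 21: x=[4.3573] v=[-3.8873]
Step 22: x=[4.1626] v=[-3.8933]
Step 23: x=[3.9687] v=[-3.8790]
Step 24: x=[3.7765] v=[-3.8446]
Step 25: x=[3.5870] v=[-3.7902]
Step 26: x=[3.4012] v=[-3.7162]
Step 27: x=[3.2201] v=[-3.6229]
Step 28: x=[3.0446] v=[-3.5108]
Step 29: x=[2.8756] v=[-3.3804]
Step 30: x=[2.7140] v=[-3.2325]
Step 31: x=[2.5606] v=[-3.0678]
Step 32: x=[2.4162] v=[-2.8872]
Step 33: x=[2.2816] v=[-2.6916]
Step 34: x=[2.1575] v=[-2.4820]
Step 35: x=[2.0445] v=[-2.2595]
Step 36: x=[1.9432] v=[-2.0253]
Step 37: x=[1.8542] v=[-1.7806]
Step 38: x=[1.7779] v=[-1.5266]
Step 39: x=[1.7147] v=[-1.2647]
Step 40: x=[1.6649] v=[-0.9962]
Step 41: x=[1.6288] v=[-0.7226]
Step 42: x=[1.6065] v=[-0.4452]
Step 43: x=[1.5982] v=[-0.1655]
Step 44: x=[1.6040] v=[0.1151]
First v>=0 after going negative at step 44, time=2.2000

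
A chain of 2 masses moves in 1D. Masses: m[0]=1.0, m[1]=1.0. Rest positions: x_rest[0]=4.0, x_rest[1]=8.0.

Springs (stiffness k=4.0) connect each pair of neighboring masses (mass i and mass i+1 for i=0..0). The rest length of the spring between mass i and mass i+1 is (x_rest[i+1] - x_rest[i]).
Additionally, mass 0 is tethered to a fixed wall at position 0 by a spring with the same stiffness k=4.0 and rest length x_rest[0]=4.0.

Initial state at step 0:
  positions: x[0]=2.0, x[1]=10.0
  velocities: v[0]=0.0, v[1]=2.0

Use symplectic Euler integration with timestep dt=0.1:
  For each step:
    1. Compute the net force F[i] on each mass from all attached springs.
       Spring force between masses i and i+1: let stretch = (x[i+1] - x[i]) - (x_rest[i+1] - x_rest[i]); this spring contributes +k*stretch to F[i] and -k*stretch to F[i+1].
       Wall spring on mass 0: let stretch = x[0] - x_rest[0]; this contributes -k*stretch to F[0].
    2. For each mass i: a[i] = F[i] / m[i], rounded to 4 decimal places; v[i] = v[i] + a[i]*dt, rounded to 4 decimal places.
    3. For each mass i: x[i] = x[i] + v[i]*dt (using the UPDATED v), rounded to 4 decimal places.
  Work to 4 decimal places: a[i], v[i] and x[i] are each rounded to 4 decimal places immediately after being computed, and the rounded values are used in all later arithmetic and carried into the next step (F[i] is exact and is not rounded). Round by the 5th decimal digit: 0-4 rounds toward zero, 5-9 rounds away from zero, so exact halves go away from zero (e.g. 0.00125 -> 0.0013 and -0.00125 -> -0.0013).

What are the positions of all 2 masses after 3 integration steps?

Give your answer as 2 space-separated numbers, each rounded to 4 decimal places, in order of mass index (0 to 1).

Answer: 3.3457 9.6870

Derivation:
Step 0: x=[2.0000 10.0000] v=[0.0000 2.0000]
Step 1: x=[2.2400 10.0400] v=[2.4000 0.4000]
Step 2: x=[2.7024 9.9280] v=[4.6240 -1.1200]
Step 3: x=[3.3457 9.6870] v=[6.4333 -2.4102]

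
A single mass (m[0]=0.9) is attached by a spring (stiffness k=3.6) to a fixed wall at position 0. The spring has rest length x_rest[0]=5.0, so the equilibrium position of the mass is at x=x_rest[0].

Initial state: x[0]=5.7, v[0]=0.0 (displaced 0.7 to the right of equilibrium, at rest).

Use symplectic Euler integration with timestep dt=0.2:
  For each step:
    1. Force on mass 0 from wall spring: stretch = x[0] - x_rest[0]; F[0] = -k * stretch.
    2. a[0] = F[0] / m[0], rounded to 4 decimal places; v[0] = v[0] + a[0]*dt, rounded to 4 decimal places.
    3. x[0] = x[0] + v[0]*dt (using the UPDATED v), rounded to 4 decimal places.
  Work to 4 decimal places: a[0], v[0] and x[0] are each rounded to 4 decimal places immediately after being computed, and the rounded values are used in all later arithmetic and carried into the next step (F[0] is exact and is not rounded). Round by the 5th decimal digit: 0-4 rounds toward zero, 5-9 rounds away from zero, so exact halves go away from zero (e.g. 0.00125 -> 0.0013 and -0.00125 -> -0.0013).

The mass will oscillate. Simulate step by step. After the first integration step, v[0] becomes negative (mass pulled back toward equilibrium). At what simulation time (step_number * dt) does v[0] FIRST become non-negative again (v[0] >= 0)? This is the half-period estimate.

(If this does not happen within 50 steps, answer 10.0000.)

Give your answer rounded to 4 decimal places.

Step 0: x=[5.7000] v=[0.0000]
Step 1: x=[5.5880] v=[-0.5600]
Step 2: x=[5.3819] v=[-1.0304]
Step 3: x=[5.1147] v=[-1.3359]
Step 4: x=[4.8292] v=[-1.4277]
Step 5: x=[4.5710] v=[-1.2911]
Step 6: x=[4.3814] v=[-0.9479]
Step 7: x=[4.2908] v=[-0.4530]
Step 8: x=[4.3137] v=[0.1144]
First v>=0 after going negative at step 8, time=1.6000

Answer: 1.6000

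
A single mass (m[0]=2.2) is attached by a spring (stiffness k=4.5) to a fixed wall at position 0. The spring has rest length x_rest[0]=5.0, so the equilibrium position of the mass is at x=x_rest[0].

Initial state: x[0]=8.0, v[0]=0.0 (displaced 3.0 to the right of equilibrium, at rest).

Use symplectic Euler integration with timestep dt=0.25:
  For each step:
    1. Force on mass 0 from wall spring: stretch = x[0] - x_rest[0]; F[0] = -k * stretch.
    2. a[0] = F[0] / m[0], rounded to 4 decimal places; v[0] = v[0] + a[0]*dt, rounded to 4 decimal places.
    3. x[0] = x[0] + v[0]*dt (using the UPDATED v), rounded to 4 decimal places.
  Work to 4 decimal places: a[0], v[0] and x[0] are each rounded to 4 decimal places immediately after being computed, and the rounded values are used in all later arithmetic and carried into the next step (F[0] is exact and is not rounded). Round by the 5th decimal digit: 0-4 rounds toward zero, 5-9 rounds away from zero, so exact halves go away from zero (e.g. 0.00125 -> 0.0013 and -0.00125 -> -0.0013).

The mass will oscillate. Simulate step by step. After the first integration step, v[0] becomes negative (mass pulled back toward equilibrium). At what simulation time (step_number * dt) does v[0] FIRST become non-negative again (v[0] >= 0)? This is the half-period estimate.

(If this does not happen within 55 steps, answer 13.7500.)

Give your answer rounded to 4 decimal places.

Answer: 2.2500

Derivation:
Step 0: x=[8.0000] v=[0.0000]
Step 1: x=[7.6165] v=[-1.5341]
Step 2: x=[6.8985] v=[-2.8721]
Step 3: x=[5.9378] v=[-3.8429]
Step 4: x=[4.8572] v=[-4.3225]
Step 5: x=[3.7948] v=[-4.2495]
Step 6: x=[2.8865] v=[-3.6332]
Step 7: x=[2.2484] v=[-2.5524]
Step 8: x=[1.9621] v=[-1.1453]
Step 9: x=[2.0642] v=[0.4082]
First v>=0 after going negative at step 9, time=2.2500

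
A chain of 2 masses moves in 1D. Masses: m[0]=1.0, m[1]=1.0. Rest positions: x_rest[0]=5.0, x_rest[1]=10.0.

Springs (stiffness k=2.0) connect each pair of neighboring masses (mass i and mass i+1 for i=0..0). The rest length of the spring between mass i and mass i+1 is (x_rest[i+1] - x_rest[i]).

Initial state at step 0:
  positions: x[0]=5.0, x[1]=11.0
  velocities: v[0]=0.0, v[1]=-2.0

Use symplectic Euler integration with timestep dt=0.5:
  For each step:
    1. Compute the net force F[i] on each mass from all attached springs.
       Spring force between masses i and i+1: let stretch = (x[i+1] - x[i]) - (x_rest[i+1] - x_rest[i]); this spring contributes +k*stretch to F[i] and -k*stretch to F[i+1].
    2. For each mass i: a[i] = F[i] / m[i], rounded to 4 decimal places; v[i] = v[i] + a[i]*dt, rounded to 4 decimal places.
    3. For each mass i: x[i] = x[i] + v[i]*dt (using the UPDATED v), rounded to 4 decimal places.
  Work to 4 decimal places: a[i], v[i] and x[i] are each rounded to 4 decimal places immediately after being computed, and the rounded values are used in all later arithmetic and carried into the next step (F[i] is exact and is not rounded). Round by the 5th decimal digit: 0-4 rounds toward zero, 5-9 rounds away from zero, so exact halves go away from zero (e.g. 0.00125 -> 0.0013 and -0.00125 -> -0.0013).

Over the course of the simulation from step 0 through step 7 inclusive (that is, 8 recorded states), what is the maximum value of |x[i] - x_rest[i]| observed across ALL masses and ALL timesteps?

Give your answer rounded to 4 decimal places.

Answer: 3.5000

Derivation:
Step 0: x=[5.0000 11.0000] v=[0.0000 -2.0000]
Step 1: x=[5.5000 9.5000] v=[1.0000 -3.0000]
Step 2: x=[5.5000 8.5000] v=[0.0000 -2.0000]
Step 3: x=[4.5000 8.5000] v=[-2.0000 0.0000]
Step 4: x=[3.0000 9.0000] v=[-3.0000 1.0000]
Step 5: x=[2.0000 9.0000] v=[-2.0000 0.0000]
Step 6: x=[2.0000 8.0000] v=[0.0000 -2.0000]
Step 7: x=[2.5000 6.5000] v=[1.0000 -3.0000]
Max displacement = 3.5000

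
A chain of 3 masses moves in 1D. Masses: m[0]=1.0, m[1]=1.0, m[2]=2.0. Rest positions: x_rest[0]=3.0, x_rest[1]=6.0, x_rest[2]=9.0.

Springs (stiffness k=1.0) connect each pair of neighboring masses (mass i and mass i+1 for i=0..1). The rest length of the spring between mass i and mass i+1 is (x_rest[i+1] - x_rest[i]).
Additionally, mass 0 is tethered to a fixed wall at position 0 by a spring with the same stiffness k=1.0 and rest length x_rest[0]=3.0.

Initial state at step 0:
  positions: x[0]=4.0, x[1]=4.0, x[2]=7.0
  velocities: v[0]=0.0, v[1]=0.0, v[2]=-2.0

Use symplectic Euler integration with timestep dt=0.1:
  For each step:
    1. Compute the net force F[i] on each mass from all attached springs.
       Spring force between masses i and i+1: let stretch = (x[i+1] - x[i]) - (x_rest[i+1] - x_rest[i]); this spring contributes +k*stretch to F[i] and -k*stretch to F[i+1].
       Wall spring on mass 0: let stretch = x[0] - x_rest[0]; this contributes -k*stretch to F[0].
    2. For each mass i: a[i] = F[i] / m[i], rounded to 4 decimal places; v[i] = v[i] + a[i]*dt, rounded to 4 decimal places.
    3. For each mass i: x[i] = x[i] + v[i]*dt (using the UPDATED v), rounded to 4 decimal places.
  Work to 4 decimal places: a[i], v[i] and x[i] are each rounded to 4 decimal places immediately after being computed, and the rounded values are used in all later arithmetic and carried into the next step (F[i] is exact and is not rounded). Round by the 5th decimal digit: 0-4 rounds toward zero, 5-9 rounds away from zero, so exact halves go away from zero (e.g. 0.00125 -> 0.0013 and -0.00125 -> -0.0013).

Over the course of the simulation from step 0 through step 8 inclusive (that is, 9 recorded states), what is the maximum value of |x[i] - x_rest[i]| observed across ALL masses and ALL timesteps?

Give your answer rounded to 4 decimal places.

Answer: 3.4906

Derivation:
Step 0: x=[4.0000 4.0000 7.0000] v=[0.0000 0.0000 -2.0000]
Step 1: x=[3.9600 4.0300 6.8000] v=[-0.4000 0.3000 -2.0000]
Step 2: x=[3.8811 4.0870 6.6012] v=[-0.7890 0.5700 -1.9885]
Step 3: x=[3.7655 4.1671 6.4048] v=[-1.1565 0.8008 -1.9642]
Step 4: x=[3.6162 4.2655 6.2122] v=[-1.4929 0.9844 -1.9261]
Step 5: x=[3.4372 4.3769 6.0249] v=[-1.7896 1.1141 -1.8734]
Step 6: x=[3.2333 4.4954 5.8443] v=[-2.0394 1.1849 -1.8058]
Step 7: x=[3.0097 4.6148 5.6720] v=[-2.2365 1.1936 -1.7232]
Step 8: x=[2.7720 4.7287 5.5094] v=[-2.3770 1.1388 -1.6261]
Max displacement = 3.4906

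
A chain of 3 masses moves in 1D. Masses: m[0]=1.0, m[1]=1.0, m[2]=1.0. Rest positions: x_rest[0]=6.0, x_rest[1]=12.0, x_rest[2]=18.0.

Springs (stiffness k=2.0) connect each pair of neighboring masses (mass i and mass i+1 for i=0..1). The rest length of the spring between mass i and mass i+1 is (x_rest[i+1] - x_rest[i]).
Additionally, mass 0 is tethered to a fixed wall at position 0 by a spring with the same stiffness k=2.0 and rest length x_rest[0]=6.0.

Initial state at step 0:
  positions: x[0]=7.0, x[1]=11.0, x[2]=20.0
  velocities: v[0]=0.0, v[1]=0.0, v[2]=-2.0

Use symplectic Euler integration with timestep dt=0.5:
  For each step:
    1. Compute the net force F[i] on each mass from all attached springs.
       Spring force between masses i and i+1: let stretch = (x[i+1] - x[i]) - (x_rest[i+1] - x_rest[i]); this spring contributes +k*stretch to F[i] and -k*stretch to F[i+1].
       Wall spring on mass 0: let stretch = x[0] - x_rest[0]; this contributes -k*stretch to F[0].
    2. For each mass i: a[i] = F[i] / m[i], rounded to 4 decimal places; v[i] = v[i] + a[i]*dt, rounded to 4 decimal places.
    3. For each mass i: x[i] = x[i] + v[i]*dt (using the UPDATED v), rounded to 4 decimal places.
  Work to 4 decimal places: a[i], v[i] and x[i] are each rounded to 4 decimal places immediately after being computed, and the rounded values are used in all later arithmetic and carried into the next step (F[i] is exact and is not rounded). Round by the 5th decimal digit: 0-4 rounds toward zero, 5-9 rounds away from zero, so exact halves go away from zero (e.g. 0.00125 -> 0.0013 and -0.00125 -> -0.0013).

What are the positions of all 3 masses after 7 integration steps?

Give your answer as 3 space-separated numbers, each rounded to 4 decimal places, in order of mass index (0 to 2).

Step 0: x=[7.0000 11.0000 20.0000] v=[0.0000 0.0000 -2.0000]
Step 1: x=[5.5000 13.5000 17.5000] v=[-3.0000 5.0000 -5.0000]
Step 2: x=[5.2500 14.0000 16.0000] v=[-0.5000 1.0000 -3.0000]
Step 3: x=[6.7500 11.1250 16.5000] v=[3.0000 -5.7500 1.0000]
Step 4: x=[7.0625 8.7500 17.3125] v=[0.6250 -4.7500 1.6250]
Step 5: x=[4.6875 9.8125 16.8438] v=[-4.7500 2.1250 -0.9375]
Step 6: x=[2.5313 11.8282 15.8594] v=[-4.3125 4.0313 -1.9688]
Step 7: x=[3.7579 11.2110 15.8594] v=[2.4531 -1.2344 0.0000]

Answer: 3.7579 11.2110 15.8594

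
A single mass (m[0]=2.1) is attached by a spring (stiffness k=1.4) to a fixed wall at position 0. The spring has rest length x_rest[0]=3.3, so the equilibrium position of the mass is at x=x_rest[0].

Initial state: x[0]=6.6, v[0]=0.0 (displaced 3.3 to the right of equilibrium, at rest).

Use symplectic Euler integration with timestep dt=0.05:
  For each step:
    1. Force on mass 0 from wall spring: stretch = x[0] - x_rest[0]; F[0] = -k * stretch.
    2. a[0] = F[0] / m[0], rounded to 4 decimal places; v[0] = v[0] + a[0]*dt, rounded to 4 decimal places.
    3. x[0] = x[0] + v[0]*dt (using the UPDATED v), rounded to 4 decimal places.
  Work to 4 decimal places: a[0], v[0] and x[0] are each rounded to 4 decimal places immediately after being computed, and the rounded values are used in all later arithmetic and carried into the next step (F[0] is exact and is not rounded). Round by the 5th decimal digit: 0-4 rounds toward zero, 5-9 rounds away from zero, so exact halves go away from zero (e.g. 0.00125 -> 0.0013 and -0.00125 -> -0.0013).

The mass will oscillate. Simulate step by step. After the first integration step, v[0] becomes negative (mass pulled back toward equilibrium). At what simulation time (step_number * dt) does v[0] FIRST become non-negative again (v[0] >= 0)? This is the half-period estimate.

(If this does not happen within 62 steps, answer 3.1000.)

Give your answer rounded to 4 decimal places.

Step 0: x=[6.6000] v=[0.0000]
Step 1: x=[6.5945] v=[-0.1100]
Step 2: x=[6.5835] v=[-0.2198]
Step 3: x=[6.5670] v=[-0.3293]
Step 4: x=[6.5451] v=[-0.4382]
Step 5: x=[6.5178] v=[-0.5464]
Step 6: x=[6.4851] v=[-0.6537]
Step 7: x=[6.4471] v=[-0.7599]
Step 8: x=[6.4039] v=[-0.8648]
Step 9: x=[6.3555] v=[-0.9683]
Step 10: x=[6.3020] v=[-1.0702]
Step 11: x=[6.2435] v=[-1.1703]
Step 12: x=[6.1801] v=[-1.2684]
Step 13: x=[6.1119] v=[-1.3644]
Step 14: x=[6.0390] v=[-1.4581]
Step 15: x=[5.9615] v=[-1.5494]
Step 16: x=[5.8796] v=[-1.6381]
Step 17: x=[5.7934] v=[-1.7241]
Step 18: x=[5.7030] v=[-1.8072]
Step 19: x=[5.6086] v=[-1.8873]
Step 20: x=[5.5104] v=[-1.9643]
Step 21: x=[5.4085] v=[-2.0380]
Step 22: x=[5.3031] v=[-2.1083]
Step 23: x=[5.1943] v=[-2.1751]
Step 24: x=[5.0824] v=[-2.2382]
Step 25: x=[4.9675] v=[-2.2976]
Step 26: x=[4.8498] v=[-2.3532]
Step 27: x=[4.7296] v=[-2.4049]
Step 28: x=[4.6070] v=[-2.4526]
Step 29: x=[4.4822] v=[-2.4962]
Step 30: x=[4.3554] v=[-2.5356]
Step 31: x=[4.2269] v=[-2.5708]
Step 32: x=[4.0968] v=[-2.6017]
Step 33: x=[3.9654] v=[-2.6283]
Step 34: x=[3.8329] v=[-2.6505]
Step 35: x=[3.6995] v=[-2.6683]
Step 36: x=[3.5654] v=[-2.6816]
Step 37: x=[3.4309] v=[-2.6904]
Step 38: x=[3.2962] v=[-2.6948]
Step 39: x=[3.1615] v=[-2.6947]
Step 40: x=[3.0270] v=[-2.6901]
Step 41: x=[2.8930] v=[-2.6810]
Step 42: x=[2.7596] v=[-2.6674]
Step 43: x=[2.6271] v=[-2.6494]
Step 44: x=[2.4958] v=[-2.6270]
Step 45: x=[2.3658] v=[-2.6002]
Step 46: x=[2.2373] v=[-2.5691]
Step 47: x=[2.1106] v=[-2.5337]
Step 48: x=[1.9859] v=[-2.4941]
Step 49: x=[1.8634] v=[-2.4503]
Step 50: x=[1.7433] v=[-2.4024]
Step 51: x=[1.6258] v=[-2.3505]
Step 52: x=[1.5111] v=[-2.2947]
Step 53: x=[1.3993] v=[-2.2351]
Step 54: x=[1.2907] v=[-2.1717]
Step 55: x=[1.1855] v=[-2.1047]
Step 56: x=[1.0838] v=[-2.0342]
Step 57: x=[0.9858] v=[-1.9603]
Step 58: x=[0.8916] v=[-1.8832]
Step 59: x=[0.8015] v=[-1.8029]
Step 60: x=[0.7155] v=[-1.7196]
Step 61: x=[0.6338] v=[-1.6335]
Step 62: x=[0.5566] v=[-1.5446]
v[0] did not become non-negative within 62 steps; using fallback time=3.1000

Answer: 3.1000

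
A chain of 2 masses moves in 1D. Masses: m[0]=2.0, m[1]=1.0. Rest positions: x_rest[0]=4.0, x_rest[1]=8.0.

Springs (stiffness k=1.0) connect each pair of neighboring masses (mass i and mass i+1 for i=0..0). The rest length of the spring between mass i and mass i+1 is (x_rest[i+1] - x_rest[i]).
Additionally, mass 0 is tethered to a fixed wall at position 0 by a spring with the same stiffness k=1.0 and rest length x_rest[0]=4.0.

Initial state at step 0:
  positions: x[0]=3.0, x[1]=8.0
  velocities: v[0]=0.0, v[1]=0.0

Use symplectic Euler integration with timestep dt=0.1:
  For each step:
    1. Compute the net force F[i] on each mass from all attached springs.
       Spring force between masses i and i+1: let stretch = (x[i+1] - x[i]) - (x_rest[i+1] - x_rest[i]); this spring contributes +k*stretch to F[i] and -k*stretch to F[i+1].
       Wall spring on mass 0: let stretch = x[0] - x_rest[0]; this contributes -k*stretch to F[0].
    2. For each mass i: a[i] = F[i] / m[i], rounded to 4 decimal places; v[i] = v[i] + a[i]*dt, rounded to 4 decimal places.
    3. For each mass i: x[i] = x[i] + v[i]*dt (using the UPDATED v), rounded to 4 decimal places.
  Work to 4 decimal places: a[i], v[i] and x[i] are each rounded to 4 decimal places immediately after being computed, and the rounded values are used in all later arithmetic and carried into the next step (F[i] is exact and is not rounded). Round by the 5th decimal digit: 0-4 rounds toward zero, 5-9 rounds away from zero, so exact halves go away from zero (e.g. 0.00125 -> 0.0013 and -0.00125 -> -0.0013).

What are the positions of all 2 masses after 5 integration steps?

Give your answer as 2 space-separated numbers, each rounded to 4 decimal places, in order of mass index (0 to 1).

Step 0: x=[3.0000 8.0000] v=[0.0000 0.0000]
Step 1: x=[3.0100 7.9900] v=[0.1000 -0.1000]
Step 2: x=[3.0299 7.9702] v=[0.1985 -0.1980]
Step 3: x=[3.0593 7.9410] v=[0.2940 -0.2920]
Step 4: x=[3.0978 7.9030] v=[0.3851 -0.3802]
Step 5: x=[3.1449 7.8569] v=[0.4705 -0.4607]

Answer: 3.1449 7.8569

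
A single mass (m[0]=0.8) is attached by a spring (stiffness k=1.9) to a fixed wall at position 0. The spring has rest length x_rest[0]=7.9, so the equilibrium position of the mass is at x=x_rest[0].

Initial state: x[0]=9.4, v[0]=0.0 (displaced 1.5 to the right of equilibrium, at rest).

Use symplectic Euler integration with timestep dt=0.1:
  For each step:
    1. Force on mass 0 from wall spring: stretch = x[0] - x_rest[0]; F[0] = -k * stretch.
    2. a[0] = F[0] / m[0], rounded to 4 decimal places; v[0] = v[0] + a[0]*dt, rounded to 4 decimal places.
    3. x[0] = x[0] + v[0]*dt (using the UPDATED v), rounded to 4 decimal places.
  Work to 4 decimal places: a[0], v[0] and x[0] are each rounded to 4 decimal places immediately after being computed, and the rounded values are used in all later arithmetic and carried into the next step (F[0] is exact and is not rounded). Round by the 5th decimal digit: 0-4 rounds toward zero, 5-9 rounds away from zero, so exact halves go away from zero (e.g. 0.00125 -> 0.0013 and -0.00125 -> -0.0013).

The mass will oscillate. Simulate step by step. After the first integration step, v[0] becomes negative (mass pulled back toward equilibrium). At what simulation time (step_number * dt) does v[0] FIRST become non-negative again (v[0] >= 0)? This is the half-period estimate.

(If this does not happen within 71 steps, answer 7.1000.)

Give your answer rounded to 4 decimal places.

Answer: 2.1000

Derivation:
Step 0: x=[9.4000] v=[0.0000]
Step 1: x=[9.3644] v=[-0.3563]
Step 2: x=[9.2940] v=[-0.7041]
Step 3: x=[9.1905] v=[-1.0352]
Step 4: x=[9.0563] v=[-1.3417]
Step 5: x=[8.8947] v=[-1.6163]
Step 6: x=[8.7095] v=[-1.8525]
Step 7: x=[8.5050] v=[-2.0448]
Step 8: x=[8.2862] v=[-2.1885]
Step 9: x=[8.0582] v=[-2.2802]
Step 10: x=[7.8264] v=[-2.3178]
Step 11: x=[7.5964] v=[-2.3003]
Step 12: x=[7.3736] v=[-2.2282]
Step 13: x=[7.1633] v=[-2.1032]
Step 14: x=[6.9705] v=[-1.9282]
Step 15: x=[6.7998] v=[-1.7074]
Step 16: x=[6.6552] v=[-1.4461]
Step 17: x=[6.5402] v=[-1.1505]
Step 18: x=[6.4574] v=[-0.8276]
Step 19: x=[6.4089] v=[-0.4850]
Step 20: x=[6.3958] v=[-0.1309]
Step 21: x=[6.4184] v=[0.2264]
First v>=0 after going negative at step 21, time=2.1000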